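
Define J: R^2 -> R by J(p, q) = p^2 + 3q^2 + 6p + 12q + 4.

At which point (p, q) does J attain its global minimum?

(-3, -2)

J(p,q) separates as A(p) + B(q) + 4, so its minimum is min A + min B + 4.
A'(p) = 2p + 6 vanishes at p ∈ {-3}; B'(q) = 6q + 12 vanishes at q ∈ {-2}.
Local minima of A (where A''>0): A(-3)=-9. Local minima of B: B(-2)=-12.
So the global minimum of J is A(-3) + B(-2) + 4 = -9 − 12 + 4 = -17, attained at (-3, -2).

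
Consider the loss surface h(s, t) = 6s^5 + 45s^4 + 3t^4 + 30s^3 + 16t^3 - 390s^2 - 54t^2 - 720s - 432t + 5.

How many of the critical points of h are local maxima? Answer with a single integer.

h separates as a function of s plus a function of t, so ∇h=0 decouples.
∂h/∂s = 30(s - 2)(s + 1)(s + 3)(s + 4) = 0 at s ∈ {-4, -3, -1, 2}; ∂h/∂t = 12(t - 3)(t + 3)(t + 4) = 0 at t ∈ {-4, -3, 3}.
The Hessian is diagonal: diag(h_ss, h_tt). Second derivatives: h_ss(-4)=-540, h_ss(-3)=300, h_ss(-1)=-540, h_ss(2)=2700; h_tt(-4)=84, h_tt(-3)=-72, h_tt(3)=504.
Local maxima occur where both diagonal entries negative: (-4, -3), (-1, -3). Count: 2.

2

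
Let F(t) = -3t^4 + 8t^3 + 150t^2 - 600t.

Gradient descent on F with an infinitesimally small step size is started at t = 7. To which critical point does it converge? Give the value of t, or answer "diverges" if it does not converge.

diverges

F'(t) = -12(t - 5)(t - 2)(t + 5), so F'(7) = -1440.
Gradient descent moves in the -F' direction, i.e. t is increasing.
There is no critical point above t=7, and F' keeps the same sign, so the iterate runs off to +∞.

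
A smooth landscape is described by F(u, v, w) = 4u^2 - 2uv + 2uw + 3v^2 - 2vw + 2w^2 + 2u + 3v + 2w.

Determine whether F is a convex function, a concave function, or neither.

F is quadratic, so its Hessian is the constant matrix H = [[8, -2, 2], [-2, 6, -2], [2, -2, 4]].
Leading principal minors: 8, 44, 136.
All positive ⇒ H ≻ 0 ⇒ convex.

convex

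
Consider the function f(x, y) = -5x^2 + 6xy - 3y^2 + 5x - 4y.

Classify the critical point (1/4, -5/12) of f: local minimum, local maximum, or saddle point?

local maximum

The Hessian of f is constant: H = [[-10, 6], [6, -6]].
det(H) = (-10)·(-6) − 6² = 24.
det(H) > 0 and tr(H) = -16 < 0, so H is negative definite and the point is a local maximum.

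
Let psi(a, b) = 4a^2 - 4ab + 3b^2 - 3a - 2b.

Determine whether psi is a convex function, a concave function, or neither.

convex

psi is quadratic, so its Hessian is the constant matrix H = [[8, -4], [-4, 6]].
det(H) = 32, tr(H) = 14.
det(H) > 0 and tr(H) > 0, so H is positive definite everywhere: convex.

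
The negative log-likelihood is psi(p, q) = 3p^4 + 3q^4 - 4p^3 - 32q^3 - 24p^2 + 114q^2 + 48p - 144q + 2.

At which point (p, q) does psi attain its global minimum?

psi(p,q) separates as A(p) + B(q) + 2, so its minimum is min A + min B + 2.
A'(p) = 12(p - 2)(p - 1)(p + 2) vanishes at p ∈ {-2, 1, 2}; B'(q) = 12(q - 4)(q - 3)(q - 1) vanishes at q ∈ {1, 3, 4}.
Local minima of A (where A''>0): A(-2)=-112, A(2)=16. Local minima of B: B(1)=-59, B(4)=-32.
So the global minimum of psi is A(-2) + B(1) + 2 = -112 − 59 + 2 = -169, attained at (-2, 1).

(-2, 1)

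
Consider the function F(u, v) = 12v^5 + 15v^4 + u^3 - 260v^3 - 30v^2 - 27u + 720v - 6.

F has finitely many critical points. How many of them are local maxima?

F separates as a function of u plus a function of v, so ∇F=0 decouples.
∂F/∂u = 3(u - 3)(u + 3) = 0 at u ∈ {-3, 3}; ∂F/∂v = 60(v - 3)(v - 1)(v + 1)(v + 4) = 0 at v ∈ {-4, -1, 1, 3}.
The Hessian is diagonal: diag(F_uu, F_vv). Second derivatives: F_uu(-3)=-18, F_uu(3)=18; F_vv(-4)=-6300, F_vv(-1)=1440, F_vv(1)=-1200, F_vv(3)=3360.
Local maxima occur where both diagonal entries negative: (-3, -4), (-3, 1). Count: 2.

2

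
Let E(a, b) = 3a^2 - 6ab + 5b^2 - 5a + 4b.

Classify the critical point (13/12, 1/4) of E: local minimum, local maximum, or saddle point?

local minimum

The Hessian of E is constant: H = [[6, -6], [-6, 10]].
det(H) = 6·10 − (-6)² = 24.
det(H) > 0 and tr(H) = 16 > 0, so H is positive definite and the point is a local minimum.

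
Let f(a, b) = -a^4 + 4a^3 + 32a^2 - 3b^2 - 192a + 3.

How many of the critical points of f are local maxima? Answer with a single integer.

2

f separates as a function of a plus a function of b, so ∇f=0 decouples.
∂f/∂a = -4(a - 4)(a - 3)(a + 4) = 0 at a ∈ {-4, 3, 4}; ∂f/∂b = -6b = 0 at b ∈ {0}.
The Hessian is diagonal: diag(f_aa, f_bb). Second derivatives: f_aa(-4)=-224, f_aa(3)=28, f_aa(4)=-32; f_bb(0)=-6.
Local maxima occur where both diagonal entries negative: (-4, 0), (4, 0). Count: 2.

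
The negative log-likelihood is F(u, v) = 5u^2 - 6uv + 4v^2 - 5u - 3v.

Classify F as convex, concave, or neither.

convex

F is quadratic, so its Hessian is the constant matrix H = [[10, -6], [-6, 8]].
det(H) = 44, tr(H) = 18.
det(H) > 0 and tr(H) > 0, so H is positive definite everywhere: convex.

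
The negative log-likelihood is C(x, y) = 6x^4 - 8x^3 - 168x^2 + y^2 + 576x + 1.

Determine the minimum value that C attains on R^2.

-2943

C(x,y) separates as P(x) + Q(y) + 1, so its minimum is min P + min Q + 1.
P'(x) = 24(x - 3)(x - 2)(x + 4) vanishes at x ∈ {-4, 2, 3}; Q'(y) = 2y vanishes at y ∈ {0}.
Local minima of P (where P''>0): P(-4)=-2944, P(3)=486. Local minima of Q: Q(0)=0.
So the global minimum of C is P(-4) + Q(0) + 1 = -2944 + 0 + 1 = -2943, attained at (-4, 0).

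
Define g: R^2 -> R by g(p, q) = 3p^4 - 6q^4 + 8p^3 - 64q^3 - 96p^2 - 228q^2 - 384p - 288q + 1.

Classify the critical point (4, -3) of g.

local minimum

The mixed partial ∂²g/∂p∂q is 0, so the Hessian at any point is diag(g_pp, g_qq) = diag(12(3p^2 + 4p - 16), -24(3q^2 + 16q + 19)).
At (4, -3): H = diag(576, 48).
Both eigenvalues are positive, so H is positive definite: a local minimum.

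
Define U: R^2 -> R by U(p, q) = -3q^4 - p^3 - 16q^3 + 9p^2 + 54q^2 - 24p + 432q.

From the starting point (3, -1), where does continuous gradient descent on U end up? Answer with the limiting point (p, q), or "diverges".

(2, -3)

U is separable, so gradient descent decouples: p follows -∂U/∂p, q follows -∂U/∂q.
∂U/∂p = -3(p - 4)(p - 2); at p=3 this is 3, so p decreases.
∂U/∂q = -12(q - 3)(q + 3)(q + 4); at q=-1 this is 288, so q decreases.
p converges to its nearest critical value 2 (a local min of the p-part); q converges to -3. The iterate converges to (2, -3).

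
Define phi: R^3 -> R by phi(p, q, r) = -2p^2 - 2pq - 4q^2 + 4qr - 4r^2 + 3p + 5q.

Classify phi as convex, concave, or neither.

concave

phi is quadratic, so its Hessian is the constant matrix H = [[-4, -2, 0], [-2, -8, 4], [0, 4, -8]].
Leading principal minors: -4, 28, -160.
Signs alternate −, +, − ⇒ H ≺ 0 ⇒ concave.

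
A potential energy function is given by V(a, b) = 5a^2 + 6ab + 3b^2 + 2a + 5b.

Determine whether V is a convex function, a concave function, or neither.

V is quadratic, so its Hessian is the constant matrix H = [[10, 6], [6, 6]].
det(H) = 24, tr(H) = 16.
det(H) > 0 and tr(H) > 0, so H is positive definite everywhere: convex.

convex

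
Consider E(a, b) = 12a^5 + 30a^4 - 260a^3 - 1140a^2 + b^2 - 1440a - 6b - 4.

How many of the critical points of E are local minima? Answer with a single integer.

E separates as a function of a plus a function of b, so ∇E=0 decouples.
∂E/∂a = 60(a - 4)(a + 1)(a + 2)(a + 3) = 0 at a ∈ {-3, -2, -1, 4}; ∂E/∂b = 2(b - 3) = 0 at b ∈ {3}.
The Hessian is diagonal: diag(E_aa, E_bb). Second derivatives: E_aa(-3)=-840, E_aa(-2)=360, E_aa(-1)=-600, E_aa(4)=12600; E_bb(3)=2.
Local minima occur where both diagonal entries positive: (-2, 3), (4, 3). Count: 2.

2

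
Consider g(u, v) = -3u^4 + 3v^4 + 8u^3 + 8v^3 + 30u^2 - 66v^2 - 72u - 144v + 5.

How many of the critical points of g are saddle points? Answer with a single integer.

g separates as a function of u plus a function of v, so ∇g=0 decouples.
∂g/∂u = -12(u - 3)(u - 1)(u + 2) = 0 at u ∈ {-2, 1, 3}; ∂g/∂v = 12(v - 3)(v + 1)(v + 4) = 0 at v ∈ {-4, -1, 3}.
The Hessian is diagonal: diag(g_uu, g_vv). Second derivatives: g_uu(-2)=-180, g_uu(1)=72, g_uu(3)=-120; g_vv(-4)=252, g_vv(-1)=-144, g_vv(3)=336.
Saddle points occur where the two diagonal entries have opposite signs: (-2, -4), (-2, 3), (1, -1), (3, -4), (3, 3). Count: 5.

5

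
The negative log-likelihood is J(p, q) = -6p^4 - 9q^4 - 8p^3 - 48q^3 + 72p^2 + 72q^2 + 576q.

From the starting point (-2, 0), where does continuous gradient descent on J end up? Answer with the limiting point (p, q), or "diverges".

(0, -2)

J is separable, so gradient descent decouples: p follows -∂J/∂p, q follows -∂J/∂q.
∂J/∂p = -24p(p - 2)(p + 3); at p=-2 this is -192, so p increases.
∂J/∂q = -36(q - 2)(q + 2)(q + 4); at q=0 this is 576, so q decreases.
p converges to its nearest critical value 0 (a local min of the p-part); q converges to -2. The iterate converges to (0, -2).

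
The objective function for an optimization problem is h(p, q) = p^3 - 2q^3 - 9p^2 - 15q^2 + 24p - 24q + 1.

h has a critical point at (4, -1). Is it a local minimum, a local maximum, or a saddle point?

The mixed partial ∂²h/∂p∂q is 0, so the Hessian at any point is diag(h_pp, h_qq) = diag(6(p - 3), -6(2q + 5)).
At (4, -1): H = diag(6, -18).
The eigenvalues have opposite signs, so H is indefinite: a saddle point.

saddle point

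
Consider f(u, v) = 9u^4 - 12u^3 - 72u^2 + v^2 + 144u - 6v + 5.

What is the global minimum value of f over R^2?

f(u,v) separates as P(u) + Q(v) + 5, so its minimum is min P + min Q + 5.
P'(u) = 36(u - 2)(u - 1)(u + 2) vanishes at u ∈ {-2, 1, 2}; Q'(v) = 2v - 6 vanishes at v ∈ {3}.
Local minima of P (where P''>0): P(-2)=-336, P(2)=48. Local minima of Q: Q(3)=-9.
So the global minimum of f is P(-2) + Q(3) + 5 = -336 − 9 + 5 = -340, attained at (-2, 3).

-340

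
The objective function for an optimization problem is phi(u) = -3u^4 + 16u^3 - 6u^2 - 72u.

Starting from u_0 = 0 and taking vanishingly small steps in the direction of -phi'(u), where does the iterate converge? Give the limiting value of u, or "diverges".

2

phi'(u) = -12(u - 3)(u - 2)(u + 1), so phi'(0) = -72.
Gradient descent moves in the -phi' direction, i.e. u is increasing.
The nearest critical point in that direction is u = 2, where phi'' = 36 > 0 (a local minimum). The iterate converges there.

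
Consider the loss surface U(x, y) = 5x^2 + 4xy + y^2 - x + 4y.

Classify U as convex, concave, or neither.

convex

U is quadratic, so its Hessian is the constant matrix H = [[10, 4], [4, 2]].
det(H) = 4, tr(H) = 12.
det(H) > 0 and tr(H) > 0, so H is positive definite everywhere: convex.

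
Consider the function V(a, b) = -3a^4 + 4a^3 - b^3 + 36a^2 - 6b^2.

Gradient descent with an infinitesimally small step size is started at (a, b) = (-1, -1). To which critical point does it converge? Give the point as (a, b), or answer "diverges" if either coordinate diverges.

V is separable, so gradient descent decouples: a follows -∂V/∂a, b follows -∂V/∂b.
∂V/∂a = -12a(a - 3)(a + 2); at a=-1 this is -48, so a increases.
∂V/∂b = -3b(b + 4); at b=-1 this is 9, so b decreases.
a converges to its nearest critical value 0 (a local min of the a-part); b converges to -4. The iterate converges to (0, -4).

(0, -4)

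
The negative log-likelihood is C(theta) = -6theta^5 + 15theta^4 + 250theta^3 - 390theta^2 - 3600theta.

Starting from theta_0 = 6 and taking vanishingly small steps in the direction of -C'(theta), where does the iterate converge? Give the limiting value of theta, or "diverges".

C'(theta) = -30(theta - 5)(theta - 3)(theta + 2)(theta + 4), so C'(6) = -7200.
Gradient descent moves in the -C' direction, i.e. theta is increasing.
There is no critical point above theta=6, and C' keeps the same sign, so the iterate runs off to +∞.

diverges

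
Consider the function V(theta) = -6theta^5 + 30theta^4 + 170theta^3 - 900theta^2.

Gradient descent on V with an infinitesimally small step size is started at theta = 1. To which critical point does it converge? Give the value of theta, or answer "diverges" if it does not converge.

3

V'(theta) = -30theta(theta - 5)(theta - 3)(theta + 4), so V'(1) = -1200.
Gradient descent moves in the -V' direction, i.e. theta is increasing.
The nearest critical point in that direction is theta = 3, where V'' = 1260 > 0 (a local minimum). The iterate converges there.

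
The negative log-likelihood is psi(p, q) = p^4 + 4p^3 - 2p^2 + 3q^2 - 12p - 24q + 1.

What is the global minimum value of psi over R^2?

psi(p,q) separates as A(p) + B(q) + 1, so its minimum is min A + min B + 1.
A'(p) = 4(p - 1)(p + 1)(p + 3) vanishes at p ∈ {-3, -1, 1}; B'(q) = 6q - 24 vanishes at q ∈ {4}.
Local minima of A (where A''>0): A(-3)=-9, A(1)=-9. Local minima of B: B(4)=-48.
So the global minimum of psi is A(-3) + B(4) + 1 = -9 − 48 + 1 = -56, attained at (-3, 4).

-56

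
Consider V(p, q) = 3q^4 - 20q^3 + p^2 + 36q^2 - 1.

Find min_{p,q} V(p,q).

V(p,q) separates as A(p) + B(q) − 1, so its minimum is min A + min B − 1.
A'(p) = 2p vanishes at p ∈ {0}; B'(q) = 12q(q - 3)(q - 2) vanishes at q ∈ {0, 2, 3}.
Local minima of A (where A''>0): A(0)=0. Local minima of B: B(0)=0, B(3)=27.
So the global minimum of V is A(0) + B(0) − 1 = 0 + 0 − 1 = -1, attained at (0, 0).

-1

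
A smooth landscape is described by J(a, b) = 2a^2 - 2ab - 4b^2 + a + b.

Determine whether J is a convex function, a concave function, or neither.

neither

J is quadratic, so its Hessian is the constant matrix H = [[4, -2], [-2, -8]].
det(H) = -36, tr(H) = -4.
det(H) < 0, so H is indefinite: neither convex nor concave.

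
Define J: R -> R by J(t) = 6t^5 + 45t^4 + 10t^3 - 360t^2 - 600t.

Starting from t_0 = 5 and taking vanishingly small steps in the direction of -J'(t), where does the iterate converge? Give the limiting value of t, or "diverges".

J'(t) = 30(t - 2)(t + 1)(t + 2)(t + 5), so J'(5) = 37800.
Gradient descent moves in the -J' direction, i.e. t is decreasing.
The nearest critical point in that direction is t = 2, where J'' = 2520 > 0 (a local minimum). The iterate converges there.

2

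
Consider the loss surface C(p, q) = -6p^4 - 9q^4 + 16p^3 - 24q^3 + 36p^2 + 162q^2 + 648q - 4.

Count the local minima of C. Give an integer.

C separates as a function of p plus a function of q, so ∇C=0 decouples.
∂C/∂p = -24p(p - 3)(p + 1) = 0 at p ∈ {-1, 0, 3}; ∂C/∂q = -36(q - 3)(q + 2)(q + 3) = 0 at q ∈ {-3, -2, 3}.
The Hessian is diagonal: diag(C_pp, C_qq). Second derivatives: C_pp(-1)=-96, C_pp(0)=72, C_pp(3)=-288; C_qq(-3)=-216, C_qq(-2)=180, C_qq(3)=-1080.
Local minima occur where both diagonal entries positive: (0, -2). Count: 1.

1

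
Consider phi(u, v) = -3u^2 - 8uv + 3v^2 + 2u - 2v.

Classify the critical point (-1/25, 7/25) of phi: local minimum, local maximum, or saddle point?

The Hessian of phi is constant: H = [[-6, -8], [-8, 6]].
det(H) = (-6)·6 − (-8)² = -100.
Since det(H) < 0, H is indefinite and the critical point is a saddle point.

saddle point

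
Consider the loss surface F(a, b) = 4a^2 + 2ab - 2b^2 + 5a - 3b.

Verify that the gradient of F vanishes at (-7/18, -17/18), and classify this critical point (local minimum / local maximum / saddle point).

∇F = (8a + 2b + 5, 2a - 4b - 3); substituting (-7/18, -17/18) gives ∇F = (0, 0), so (-7/18, -17/18) is indeed a critical point.
The Hessian of F is constant: H = [[8, 2], [2, -4]].
det(H) = 8·(-4) − 2² = -36.
Since det(H) < 0, H is indefinite and the critical point is a saddle point.

saddle point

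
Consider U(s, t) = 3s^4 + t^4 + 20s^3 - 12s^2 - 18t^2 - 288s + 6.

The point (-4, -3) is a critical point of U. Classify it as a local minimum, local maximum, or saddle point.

The mixed partial ∂²U/∂s∂t is 0, so the Hessian at any point is diag(U_ss, U_tt) = diag(12(3s^2 + 10s - 2), 12(t^2 - 3)).
At (-4, -3): H = diag(72, 72).
Both eigenvalues are positive, so H is positive definite: a local minimum.

local minimum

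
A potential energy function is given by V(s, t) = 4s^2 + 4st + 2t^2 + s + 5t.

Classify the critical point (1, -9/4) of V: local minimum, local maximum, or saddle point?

local minimum

The Hessian of V is constant: H = [[8, 4], [4, 4]].
det(H) = 8·4 − 4² = 16.
det(H) > 0 and tr(H) = 12 > 0, so H is positive definite and the point is a local minimum.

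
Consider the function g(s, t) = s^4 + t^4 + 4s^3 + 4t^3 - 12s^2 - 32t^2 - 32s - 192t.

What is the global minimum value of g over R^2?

g(s,t) separates as P(s) + Q(t), so its minimum is min P + min Q.
P'(s) = 4(s - 2)(s + 1)(s + 4) vanishes at s ∈ {-4, -1, 2}; Q'(t) = 4(t - 4)(t + 3)(t + 4) vanishes at t ∈ {-4, -3, 4}.
Local minima of P (where P''>0): P(-4)=-64, P(2)=-64. Local minima of Q: Q(-4)=256, Q(4)=-768.
So the global minimum of g is P(-4) + Q(4) = -64 − 768 = -832, attained at (-4, 4).

-832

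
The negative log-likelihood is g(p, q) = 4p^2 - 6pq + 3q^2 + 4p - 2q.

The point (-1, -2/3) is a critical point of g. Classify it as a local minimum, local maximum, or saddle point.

The Hessian of g is constant: H = [[8, -6], [-6, 6]].
det(H) = 8·6 − (-6)² = 12.
det(H) > 0 and tr(H) = 14 > 0, so H is positive definite and the point is a local minimum.

local minimum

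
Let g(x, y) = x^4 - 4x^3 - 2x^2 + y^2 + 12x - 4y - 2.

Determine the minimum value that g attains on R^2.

-15

g(x,y) separates as P(x) + Q(y) − 2, so its minimum is min P + min Q − 2.
P'(x) = 4(x - 3)(x - 1)(x + 1) vanishes at x ∈ {-1, 1, 3}; Q'(y) = 2y - 4 vanishes at y ∈ {2}.
Local minima of P (where P''>0): P(-1)=-9, P(3)=-9. Local minima of Q: Q(2)=-4.
So the global minimum of g is P(-1) + Q(2) − 2 = -9 − 4 − 2 = -15, attained at (-1, 2).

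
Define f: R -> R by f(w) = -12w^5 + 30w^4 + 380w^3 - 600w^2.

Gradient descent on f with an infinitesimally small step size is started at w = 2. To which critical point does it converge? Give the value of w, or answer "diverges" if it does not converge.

1

f'(w) = -60w(w - 5)(w - 1)(w + 4), so f'(2) = 2160.
Gradient descent moves in the -f' direction, i.e. w is decreasing.
The nearest critical point in that direction is w = 1, where f'' = 1200 > 0 (a local minimum). The iterate converges there.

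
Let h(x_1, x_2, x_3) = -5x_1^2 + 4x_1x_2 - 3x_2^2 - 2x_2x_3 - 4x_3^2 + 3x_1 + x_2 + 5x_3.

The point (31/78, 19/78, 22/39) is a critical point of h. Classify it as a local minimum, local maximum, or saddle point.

local maximum

The Hessian is constant: H = [[-10, 4, 0], [4, -6, -2], [0, -2, -8]].
Leading principal minors: Δ₁ = -10, Δ₂ = 44, Δ₃ = -312.
The minors alternate sign starting negative (−, +, −), so H is negative definite: a local maximum.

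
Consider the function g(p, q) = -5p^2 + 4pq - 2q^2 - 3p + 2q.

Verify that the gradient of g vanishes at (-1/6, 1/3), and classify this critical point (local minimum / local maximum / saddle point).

local maximum

∇g = (-10p + 4q - 3, 4p - 4q + 2); substituting (-1/6, 1/3) gives ∇g = (0, 0), so (-1/6, 1/3) is indeed a critical point.
The Hessian of g is constant: H = [[-10, 4], [4, -4]].
det(H) = (-10)·(-4) − 4² = 24.
det(H) > 0 and tr(H) = -14 < 0, so H is negative definite and the point is a local maximum.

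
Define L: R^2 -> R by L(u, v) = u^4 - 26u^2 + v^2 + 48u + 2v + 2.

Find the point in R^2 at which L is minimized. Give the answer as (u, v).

(-4, -1)

L(u,v) separates as P(u) + Q(v) + 2, so its minimum is min P + min Q + 2.
P'(u) = 4(u - 3)(u - 1)(u + 4) vanishes at u ∈ {-4, 1, 3}; Q'(v) = 2v + 2 vanishes at v ∈ {-1}.
Local minima of P (where P''>0): P(-4)=-352, P(3)=-9. Local minima of Q: Q(-1)=-1.
So the global minimum of L is P(-4) + Q(-1) + 2 = -352 − 1 + 2 = -351, attained at (-4, -1).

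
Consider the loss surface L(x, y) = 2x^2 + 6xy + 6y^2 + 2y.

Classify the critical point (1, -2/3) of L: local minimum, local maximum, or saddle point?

The Hessian of L is constant: H = [[4, 6], [6, 12]].
det(H) = 4·12 − 6² = 12.
det(H) > 0 and tr(H) = 16 > 0, so H is positive definite and the point is a local minimum.

local minimum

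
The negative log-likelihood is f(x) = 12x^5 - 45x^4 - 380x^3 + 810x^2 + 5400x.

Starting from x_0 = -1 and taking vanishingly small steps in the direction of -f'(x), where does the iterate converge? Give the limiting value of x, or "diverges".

-2

f'(x) = 60(x - 5)(x - 3)(x + 2)(x + 3), so f'(-1) = 2880.
Gradient descent moves in the -f' direction, i.e. x is decreasing.
The nearest critical point in that direction is x = -2, where f'' = 2100 > 0 (a local minimum). The iterate converges there.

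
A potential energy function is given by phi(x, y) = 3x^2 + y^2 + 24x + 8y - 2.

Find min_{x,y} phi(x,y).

-66

phi(x,y) separates as P(x) + Q(y) − 2, so its minimum is min P + min Q − 2.
P'(x) = 6x + 24 vanishes at x ∈ {-4}; Q'(y) = 2y + 8 vanishes at y ∈ {-4}.
Local minima of P (where P''>0): P(-4)=-48. Local minima of Q: Q(-4)=-16.
So the global minimum of phi is P(-4) + Q(-4) − 2 = -48 − 16 − 2 = -66, attained at (-4, -4).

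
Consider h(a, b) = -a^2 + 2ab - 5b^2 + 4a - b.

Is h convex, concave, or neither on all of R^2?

concave

h is quadratic, so its Hessian is the constant matrix H = [[-2, 2], [2, -10]].
det(H) = 16, tr(H) = -12.
det(H) > 0 and tr(H) < 0, so H is negative definite everywhere: concave.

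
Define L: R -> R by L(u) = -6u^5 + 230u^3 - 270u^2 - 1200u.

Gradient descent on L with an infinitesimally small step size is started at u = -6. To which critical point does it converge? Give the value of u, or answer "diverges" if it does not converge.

-5

L'(u) = -30(u - 4)(u - 2)(u + 1)(u + 5), so L'(-6) = -12000.
Gradient descent moves in the -L' direction, i.e. u is increasing.
The nearest critical point in that direction is u = -5, where L'' = 7560 > 0 (a local minimum). The iterate converges there.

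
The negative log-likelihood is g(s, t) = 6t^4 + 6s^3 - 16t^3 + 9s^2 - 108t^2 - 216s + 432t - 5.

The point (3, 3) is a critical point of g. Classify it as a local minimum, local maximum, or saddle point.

local minimum

The mixed partial ∂²g/∂s∂t is 0, so the Hessian at any point is diag(g_ss, g_tt) = diag(18(2s + 1), 24(3t^2 - 4t - 9)).
At (3, 3): H = diag(126, 144).
Both eigenvalues are positive, so H is positive definite: a local minimum.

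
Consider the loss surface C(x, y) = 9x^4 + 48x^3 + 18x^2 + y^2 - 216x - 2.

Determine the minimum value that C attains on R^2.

-143

C(x,y) separates as P(x) + Q(y) − 2, so its minimum is min P + min Q − 2.
P'(x) = 36(x - 1)(x + 2)(x + 3) vanishes at x ∈ {-3, -2, 1}; Q'(y) = 2y vanishes at y ∈ {0}.
Local minima of P (where P''>0): P(-3)=243, P(1)=-141. Local minima of Q: Q(0)=0.
So the global minimum of C is P(1) + Q(0) − 2 = -141 + 0 − 2 = -143, attained at (1, 0).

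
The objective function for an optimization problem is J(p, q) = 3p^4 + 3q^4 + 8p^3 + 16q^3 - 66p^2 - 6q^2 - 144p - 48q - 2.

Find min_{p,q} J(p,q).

-729

J(p,q) separates as A(p) + B(q) − 2, so its minimum is min A + min B − 2.
A'(p) = 12(p - 3)(p + 1)(p + 4) vanishes at p ∈ {-4, -1, 3}; B'(q) = 12(q - 1)(q + 1)(q + 4) vanishes at q ∈ {-4, -1, 1}.
Local minima of A (where A''>0): A(-4)=-224, A(3)=-567. Local minima of B: B(-4)=-160, B(1)=-35.
So the global minimum of J is A(3) + B(-4) − 2 = -567 − 160 − 2 = -729, attained at (3, -4).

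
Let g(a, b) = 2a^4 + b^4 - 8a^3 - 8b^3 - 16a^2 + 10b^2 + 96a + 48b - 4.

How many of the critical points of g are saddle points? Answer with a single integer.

g separates as a function of a plus a function of b, so ∇g=0 decouples.
∂g/∂a = 8(a - 3)(a - 2)(a + 2) = 0 at a ∈ {-2, 2, 3}; ∂g/∂b = 4(b - 4)(b - 3)(b + 1) = 0 at b ∈ {-1, 3, 4}.
The Hessian is diagonal: diag(g_aa, g_bb). Second derivatives: g_aa(-2)=160, g_aa(2)=-32, g_aa(3)=40; g_bb(-1)=80, g_bb(3)=-16, g_bb(4)=20.
Saddle points occur where the two diagonal entries have opposite signs: (-2, 3), (2, -1), (2, 4), (3, 3). Count: 4.

4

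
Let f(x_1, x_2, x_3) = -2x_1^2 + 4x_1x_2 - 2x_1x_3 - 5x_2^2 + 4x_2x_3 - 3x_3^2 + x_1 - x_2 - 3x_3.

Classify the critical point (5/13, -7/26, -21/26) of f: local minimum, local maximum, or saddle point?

local maximum

The Hessian is constant: H = [[-4, 4, -2], [4, -10, 4], [-2, 4, -6]].
Leading principal minors: Δ₁ = -4, Δ₂ = 24, Δ₃ = -104.
The minors alternate sign starting negative (−, +, −), so H is negative definite: a local maximum.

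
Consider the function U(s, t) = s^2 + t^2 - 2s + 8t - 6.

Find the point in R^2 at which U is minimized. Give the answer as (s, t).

(1, -4)

U(s,t) separates as P(s) + Q(t) − 6, so its minimum is min P + min Q − 6.
P'(s) = 2s - 2 vanishes at s ∈ {1}; Q'(t) = 2(t + 4) vanishes at t ∈ {-4}.
Local minima of P (where P''>0): P(1)=-1. Local minima of Q: Q(-4)=-16.
So the global minimum of U is P(1) + Q(-4) − 6 = -1 − 16 − 6 = -23, attained at (1, -4).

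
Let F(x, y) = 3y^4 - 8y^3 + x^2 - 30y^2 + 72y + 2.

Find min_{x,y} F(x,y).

F(x,y) separates as P(x) + Q(y) + 2, so its minimum is min P + min Q + 2.
P'(x) = 2x vanishes at x ∈ {0}; Q'(y) = 12(y - 3)(y - 1)(y + 2) vanishes at y ∈ {-2, 1, 3}.
Local minima of P (where P''>0): P(0)=0. Local minima of Q: Q(-2)=-152, Q(3)=-27.
So the global minimum of F is P(0) + Q(-2) + 2 = 0 − 152 + 2 = -150, attained at (0, -2).

-150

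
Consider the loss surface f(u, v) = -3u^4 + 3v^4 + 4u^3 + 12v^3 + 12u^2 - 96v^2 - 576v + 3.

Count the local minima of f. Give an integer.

f separates as a function of u plus a function of v, so ∇f=0 decouples.
∂f/∂u = -12u(u - 2)(u + 1) = 0 at u ∈ {-1, 0, 2}; ∂f/∂v = 12(v - 4)(v + 3)(v + 4) = 0 at v ∈ {-4, -3, 4}.
The Hessian is diagonal: diag(f_uu, f_vv). Second derivatives: f_uu(-1)=-36, f_uu(0)=24, f_uu(2)=-72; f_vv(-4)=96, f_vv(-3)=-84, f_vv(4)=672.
Local minima occur where both diagonal entries positive: (0, -4), (0, 4). Count: 2.

2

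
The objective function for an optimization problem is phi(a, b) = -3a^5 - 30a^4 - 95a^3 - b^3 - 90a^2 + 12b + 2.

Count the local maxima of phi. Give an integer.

2

phi separates as a function of a plus a function of b, so ∇phi=0 decouples.
∂phi/∂a = -15a(a + 1)(a + 3)(a + 4) = 0 at a ∈ {-4, -3, -1, 0}; ∂phi/∂b = -3(b - 2)(b + 2) = 0 at b ∈ {-2, 2}.
The Hessian is diagonal: diag(phi_aa, phi_bb). Second derivatives: phi_aa(-4)=180, phi_aa(-3)=-90, phi_aa(-1)=90, phi_aa(0)=-180; phi_bb(-2)=12, phi_bb(2)=-12.
Local maxima occur where both diagonal entries negative: (-3, 2), (0, 2). Count: 2.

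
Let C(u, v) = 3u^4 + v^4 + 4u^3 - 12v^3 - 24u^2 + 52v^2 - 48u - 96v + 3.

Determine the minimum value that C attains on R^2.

-173

C(u,v) separates as P(u) + Q(v) + 3, so its minimum is min P + min Q + 3.
P'(u) = 12(u - 2)(u + 1)(u + 2) vanishes at u ∈ {-2, -1, 2}; Q'(v) = 4(v - 4)(v - 3)(v - 2) vanishes at v ∈ {2, 3, 4}.
Local minima of P (where P''>0): P(-2)=16, P(2)=-112. Local minima of Q: Q(2)=-64, Q(4)=-64.
So the global minimum of C is P(2) + Q(2) + 3 = -112 − 64 + 3 = -173, attained at (2, 2).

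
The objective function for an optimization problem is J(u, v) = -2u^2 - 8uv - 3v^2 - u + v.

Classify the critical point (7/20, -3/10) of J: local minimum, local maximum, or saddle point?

saddle point

The Hessian of J is constant: H = [[-4, -8], [-8, -6]].
det(H) = (-4)·(-6) − (-8)² = -40.
Since det(H) < 0, H is indefinite and the critical point is a saddle point.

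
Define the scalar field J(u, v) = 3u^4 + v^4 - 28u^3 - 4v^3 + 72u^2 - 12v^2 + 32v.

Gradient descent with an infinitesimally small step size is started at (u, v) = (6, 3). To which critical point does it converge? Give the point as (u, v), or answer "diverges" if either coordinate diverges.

(4, 4)

J is separable, so gradient descent decouples: u follows -∂J/∂u, v follows -∂J/∂v.
∂J/∂u = 12u(u - 4)(u - 3); at u=6 this is 432, so u decreases.
∂J/∂v = 4(v - 4)(v - 1)(v + 2); at v=3 this is -40, so v increases.
u converges to its nearest critical value 4 (a local min of the u-part); v converges to 4. The iterate converges to (4, 4).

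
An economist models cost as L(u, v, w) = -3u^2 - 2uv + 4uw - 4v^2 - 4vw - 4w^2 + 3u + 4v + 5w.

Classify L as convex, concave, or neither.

concave

L is quadratic, so its Hessian is the constant matrix H = [[-6, -2, 4], [-2, -8, -4], [4, -4, -8]].
Leading principal minors: -6, 44, -64.
Signs alternate −, +, − ⇒ H ≺ 0 ⇒ concave.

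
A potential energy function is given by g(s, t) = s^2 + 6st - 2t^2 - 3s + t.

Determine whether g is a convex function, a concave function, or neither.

neither

g is quadratic, so its Hessian is the constant matrix H = [[2, 6], [6, -4]].
det(H) = -44, tr(H) = -2.
det(H) < 0, so H is indefinite: neither convex nor concave.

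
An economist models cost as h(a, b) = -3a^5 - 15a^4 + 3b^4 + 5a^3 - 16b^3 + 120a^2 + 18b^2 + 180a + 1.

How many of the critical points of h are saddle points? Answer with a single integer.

h separates as a function of a plus a function of b, so ∇h=0 decouples.
∂h/∂a = -15(a - 2)(a + 1)(a + 2)(a + 3) = 0 at a ∈ {-3, -2, -1, 2}; ∂h/∂b = 12b(b - 3)(b - 1) = 0 at b ∈ {0, 1, 3}.
The Hessian is diagonal: diag(h_aa, h_bb). Second derivatives: h_aa(-3)=150, h_aa(-2)=-60, h_aa(-1)=90, h_aa(2)=-900; h_bb(0)=36, h_bb(1)=-24, h_bb(3)=72.
Saddle points occur where the two diagonal entries have opposite signs: (-3, 1), (-2, 0), (-2, 3), (-1, 1), (2, 0), (2, 3). Count: 6.

6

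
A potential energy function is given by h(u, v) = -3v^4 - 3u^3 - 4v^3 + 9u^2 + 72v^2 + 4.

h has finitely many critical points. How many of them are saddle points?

h separates as a function of u plus a function of v, so ∇h=0 decouples.
∂h/∂u = -9u(u - 2) = 0 at u ∈ {0, 2}; ∂h/∂v = -12v(v - 3)(v + 4) = 0 at v ∈ {-4, 0, 3}.
The Hessian is diagonal: diag(h_uu, h_vv). Second derivatives: h_uu(0)=18, h_uu(2)=-18; h_vv(-4)=-336, h_vv(0)=144, h_vv(3)=-252.
Saddle points occur where the two diagonal entries have opposite signs: (0, -4), (0, 3), (2, 0). Count: 3.

3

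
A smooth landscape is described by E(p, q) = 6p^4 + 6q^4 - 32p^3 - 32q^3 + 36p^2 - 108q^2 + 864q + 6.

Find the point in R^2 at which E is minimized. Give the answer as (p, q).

(3, -3)

E(p,q) separates as A(p) + B(q) + 6, so its minimum is min A + min B + 6.
A'(p) = 24p(p - 3)(p - 1) vanishes at p ∈ {0, 1, 3}; B'(q) = 24(q - 4)(q - 3)(q + 3) vanishes at q ∈ {-3, 3, 4}.
Local minima of A (where A''>0): A(0)=0, A(3)=-54. Local minima of B: B(-3)=-2214, B(4)=1216.
So the global minimum of E is A(3) + B(-3) + 6 = -54 − 2214 + 6 = -2262, attained at (3, -3).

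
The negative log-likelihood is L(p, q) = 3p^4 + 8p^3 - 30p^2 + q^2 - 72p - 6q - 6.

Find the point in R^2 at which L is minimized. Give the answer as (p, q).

(2, 3)

L(p,q) separates as A(p) + B(q) − 6, so its minimum is min A + min B − 6.
A'(p) = 12(p - 2)(p + 1)(p + 3) vanishes at p ∈ {-3, -1, 2}; B'(q) = 2q - 6 vanishes at q ∈ {3}.
Local minima of A (where A''>0): A(-3)=-27, A(2)=-152. Local minima of B: B(3)=-9.
So the global minimum of L is A(2) + B(3) − 6 = -152 − 9 − 6 = -167, attained at (2, 3).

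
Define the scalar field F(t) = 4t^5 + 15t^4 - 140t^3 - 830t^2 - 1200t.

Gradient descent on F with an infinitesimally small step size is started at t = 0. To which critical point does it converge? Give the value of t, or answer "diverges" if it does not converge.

F'(t) = 20(t - 5)(t + 1)(t + 3)(t + 4), so F'(0) = -1200.
Gradient descent moves in the -F' direction, i.e. t is increasing.
The nearest critical point in that direction is t = 5, where F'' = 8640 > 0 (a local minimum). The iterate converges there.

5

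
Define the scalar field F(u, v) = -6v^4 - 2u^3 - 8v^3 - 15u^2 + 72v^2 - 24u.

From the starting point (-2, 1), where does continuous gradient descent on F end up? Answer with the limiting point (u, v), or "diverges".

(-4, 0)

F is separable, so gradient descent decouples: u follows -∂F/∂u, v follows -∂F/∂v.
∂F/∂u = -6(u + 1)(u + 4); at u=-2 this is 12, so u decreases.
∂F/∂v = -24v(v - 2)(v + 3); at v=1 this is 96, so v decreases.
u converges to its nearest critical value -4 (a local min of the u-part); v converges to 0. The iterate converges to (-4, 0).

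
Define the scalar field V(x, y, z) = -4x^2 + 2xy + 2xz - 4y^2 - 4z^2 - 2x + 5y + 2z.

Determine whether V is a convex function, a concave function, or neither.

concave

V is quadratic, so its Hessian is the constant matrix H = [[-8, 2, 2], [2, -8, 0], [2, 0, -8]].
Leading principal minors: -8, 60, -448.
Signs alternate −, +, − ⇒ H ≺ 0 ⇒ concave.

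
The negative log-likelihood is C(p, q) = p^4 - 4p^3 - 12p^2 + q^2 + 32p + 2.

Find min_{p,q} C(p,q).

-62

C(p,q) separates as A(p) + B(q) + 2, so its minimum is min A + min B + 2.
A'(p) = 4(p - 4)(p - 1)(p + 2) vanishes at p ∈ {-2, 1, 4}; B'(q) = 2q vanishes at q ∈ {0}.
Local minima of A (where A''>0): A(-2)=-64, A(4)=-64. Local minima of B: B(0)=0.
So the global minimum of C is A(-2) + B(0) + 2 = -64 + 0 + 2 = -62, attained at (-2, 0).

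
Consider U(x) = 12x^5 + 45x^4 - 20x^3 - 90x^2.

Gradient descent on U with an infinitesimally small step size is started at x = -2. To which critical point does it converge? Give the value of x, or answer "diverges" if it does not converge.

U'(x) = 60x(x - 1)(x + 1)(x + 3), so U'(-2) = -360.
Gradient descent moves in the -U' direction, i.e. x is increasing.
The nearest critical point in that direction is x = -1, where U'' = 240 > 0 (a local minimum). The iterate converges there.

-1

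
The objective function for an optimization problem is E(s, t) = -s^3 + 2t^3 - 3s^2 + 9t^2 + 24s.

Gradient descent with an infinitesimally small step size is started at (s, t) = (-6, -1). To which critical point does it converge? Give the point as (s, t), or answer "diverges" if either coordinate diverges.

(-4, 0)

E is separable, so gradient descent decouples: s follows -∂E/∂s, t follows -∂E/∂t.
∂E/∂s = -3(s - 2)(s + 4); at s=-6 this is -48, so s increases.
∂E/∂t = 6t(t + 3); at t=-1 this is -12, so t increases.
s converges to its nearest critical value -4 (a local min of the s-part); t converges to 0. The iterate converges to (-4, 0).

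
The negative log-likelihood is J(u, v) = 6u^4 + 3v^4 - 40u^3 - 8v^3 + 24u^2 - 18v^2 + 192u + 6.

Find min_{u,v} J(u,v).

J(u,v) separates as P(u) + Q(v) + 6, so its minimum is min P + min Q + 6.
P'(u) = 24(u - 4)(u - 2)(u + 1) vanishes at u ∈ {-1, 2, 4}; Q'(v) = 12v(v - 3)(v + 1) vanishes at v ∈ {-1, 0, 3}.
Local minima of P (where P''>0): P(-1)=-122, P(4)=128. Local minima of Q: Q(-1)=-7, Q(3)=-135.
So the global minimum of J is P(-1) + Q(3) + 6 = -122 − 135 + 6 = -251, attained at (-1, 3).

-251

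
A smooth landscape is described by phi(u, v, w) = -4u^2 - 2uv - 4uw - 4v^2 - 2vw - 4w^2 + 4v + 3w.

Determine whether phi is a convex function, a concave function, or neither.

phi is quadratic, so its Hessian is the constant matrix H = [[-8, -2, -4], [-2, -8, -2], [-4, -2, -8]].
Leading principal minors: -8, 60, -352.
Signs alternate −, +, − ⇒ H ≺ 0 ⇒ concave.

concave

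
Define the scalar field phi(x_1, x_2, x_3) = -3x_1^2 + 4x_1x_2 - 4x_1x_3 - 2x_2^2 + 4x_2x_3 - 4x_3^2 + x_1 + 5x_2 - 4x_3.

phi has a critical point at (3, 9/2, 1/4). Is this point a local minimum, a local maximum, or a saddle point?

The Hessian is constant: H = [[-6, 4, -4], [4, -4, 4], [-4, 4, -8]].
Leading principal minors: Δ₁ = -6, Δ₂ = 8, Δ₃ = -32.
The minors alternate sign starting negative (−, +, −), so H is negative definite: a local maximum.

local maximum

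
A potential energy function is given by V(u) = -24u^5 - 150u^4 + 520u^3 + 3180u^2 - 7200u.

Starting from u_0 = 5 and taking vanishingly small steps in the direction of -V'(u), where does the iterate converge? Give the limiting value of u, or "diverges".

diverges

V'(u) = -120(u - 3)(u - 1)(u + 4)(u + 5), so V'(5) = -86400.
Gradient descent moves in the -V' direction, i.e. u is increasing.
There is no critical point above u=5, and V' keeps the same sign, so the iterate runs off to +∞.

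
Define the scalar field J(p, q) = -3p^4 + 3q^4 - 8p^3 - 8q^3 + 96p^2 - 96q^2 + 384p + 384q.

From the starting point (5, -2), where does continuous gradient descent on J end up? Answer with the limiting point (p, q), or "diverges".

J is separable, so gradient descent decouples: p follows -∂J/∂p, q follows -∂J/∂q.
∂J/∂p = -12(p - 4)(p + 2)(p + 4); at p=5 this is -756, so p increases.
∂J/∂q = 12(q - 4)(q - 2)(q + 4); at q=-2 this is 576, so q decreases.
The p-coordinate has no critical point in that direction and runs off to infinity.

diverges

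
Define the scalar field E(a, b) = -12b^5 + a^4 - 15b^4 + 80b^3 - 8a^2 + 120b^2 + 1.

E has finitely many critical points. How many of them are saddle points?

6

E separates as a function of a plus a function of b, so ∇E=0 decouples.
∂E/∂a = 4a(a - 2)(a + 2) = 0 at a ∈ {-2, 0, 2}; ∂E/∂b = -60b(b - 2)(b + 1)(b + 2) = 0 at b ∈ {-2, -1, 0, 2}.
The Hessian is diagonal: diag(E_aa, E_bb). Second derivatives: E_aa(-2)=32, E_aa(0)=-16, E_aa(2)=32; E_bb(-2)=480, E_bb(-1)=-180, E_bb(0)=240, E_bb(2)=-1440.
Saddle points occur where the two diagonal entries have opposite signs: (-2, -1), (-2, 2), (0, -2), (0, 0), (2, -1), (2, 2). Count: 6.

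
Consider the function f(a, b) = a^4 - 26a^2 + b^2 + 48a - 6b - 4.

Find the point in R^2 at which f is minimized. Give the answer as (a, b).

(-4, 3)

f(a,b) separates as P(a) + Q(b) − 4, so its minimum is min P + min Q − 4.
P'(a) = 4(a - 3)(a - 1)(a + 4) vanishes at a ∈ {-4, 1, 3}; Q'(b) = 2b - 6 vanishes at b ∈ {3}.
Local minima of P (where P''>0): P(-4)=-352, P(3)=-9. Local minima of Q: Q(3)=-9.
So the global minimum of f is P(-4) + Q(3) − 4 = -352 − 9 − 4 = -365, attained at (-4, 3).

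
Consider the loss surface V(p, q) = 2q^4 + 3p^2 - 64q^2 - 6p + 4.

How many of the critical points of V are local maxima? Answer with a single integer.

V separates as a function of p plus a function of q, so ∇V=0 decouples.
∂V/∂p = 6(p - 1) = 0 at p ∈ {1}; ∂V/∂q = 8q(q - 4)(q + 4) = 0 at q ∈ {-4, 0, 4}.
The Hessian is diagonal: diag(V_pp, V_qq). Second derivatives: V_pp(1)=6; V_qq(-4)=256, V_qq(0)=-128, V_qq(4)=256.
Local maxima occur where both diagonal entries negative: none. Count: 0.

0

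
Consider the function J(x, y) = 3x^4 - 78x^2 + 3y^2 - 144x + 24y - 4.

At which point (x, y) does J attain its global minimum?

J(x,y) separates as P(x) + Q(y) − 4, so its minimum is min P + min Q − 4.
P'(x) = 12(x - 4)(x + 1)(x + 3) vanishes at x ∈ {-3, -1, 4}; Q'(y) = 6y + 24 vanishes at y ∈ {-4}.
Local minima of P (where P''>0): P(-3)=-27, P(4)=-1056. Local minima of Q: Q(-4)=-48.
So the global minimum of J is P(4) + Q(-4) − 4 = -1056 − 48 − 4 = -1108, attained at (4, -4).

(4, -4)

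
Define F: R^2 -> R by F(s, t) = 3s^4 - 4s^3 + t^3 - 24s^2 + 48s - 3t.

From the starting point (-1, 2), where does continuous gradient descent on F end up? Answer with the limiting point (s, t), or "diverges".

F is separable, so gradient descent decouples: s follows -∂F/∂s, t follows -∂F/∂t.
∂F/∂s = 12(s - 2)(s - 1)(s + 2); at s=-1 this is 72, so s decreases.
∂F/∂t = 3(t - 1)(t + 1); at t=2 this is 9, so t decreases.
s converges to its nearest critical value -2 (a local min of the s-part); t converges to 1. The iterate converges to (-2, 1).

(-2, 1)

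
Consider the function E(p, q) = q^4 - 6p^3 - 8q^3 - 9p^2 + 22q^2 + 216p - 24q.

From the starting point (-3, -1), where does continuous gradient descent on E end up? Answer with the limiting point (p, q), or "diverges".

(-4, 1)

E is separable, so gradient descent decouples: p follows -∂E/∂p, q follows -∂E/∂q.
∂E/∂p = -18(p - 3)(p + 4); at p=-3 this is 108, so p decreases.
∂E/∂q = 4(q - 3)(q - 2)(q - 1); at q=-1 this is -96, so q increases.
p converges to its nearest critical value -4 (a local min of the p-part); q converges to 1. The iterate converges to (-4, 1).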